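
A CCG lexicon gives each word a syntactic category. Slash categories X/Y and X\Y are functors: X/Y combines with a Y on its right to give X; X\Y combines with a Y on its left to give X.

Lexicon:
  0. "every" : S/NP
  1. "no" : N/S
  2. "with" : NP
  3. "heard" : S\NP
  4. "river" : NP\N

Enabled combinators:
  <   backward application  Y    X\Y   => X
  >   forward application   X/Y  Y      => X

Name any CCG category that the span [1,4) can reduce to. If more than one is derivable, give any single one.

N

[0,5] S   >
  [0,1] "every" : S/NP
  [1,5] NP   <
    [1,4] N   >
      [1,2] "no" : N/S
      [2,4] S   <
        [2,3] "with" : NP
        [3,4] "heard" : S\NP
    [4,5] "river" : NP\N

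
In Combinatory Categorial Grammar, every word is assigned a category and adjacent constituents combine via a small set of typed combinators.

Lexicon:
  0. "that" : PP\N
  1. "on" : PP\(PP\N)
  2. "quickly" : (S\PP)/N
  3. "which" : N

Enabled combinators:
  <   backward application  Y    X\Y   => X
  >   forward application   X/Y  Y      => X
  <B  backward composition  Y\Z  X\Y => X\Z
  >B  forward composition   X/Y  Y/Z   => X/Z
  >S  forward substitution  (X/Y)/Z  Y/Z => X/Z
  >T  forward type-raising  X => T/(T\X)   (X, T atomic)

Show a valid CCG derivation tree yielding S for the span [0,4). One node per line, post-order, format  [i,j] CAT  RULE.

[0,1] PP\N  lex  "that"
[1,2] PP\(PP\N)  lex  "on"
[0,2] PP  <  k=1
[2,3] (S\PP)/N  lex  "quickly"
[3,4] N  lex  "which"
[2,4] S\PP  >  k=3
[0,4] S  <  k=2

[0,4] S   <
  [0,2] PP   <
    [0,1] "that" : PP\N
    [1,2] "on" : PP\(PP\N)
  [2,4] S\PP   >
    [2,3] "quickly" : (S\PP)/N
    [3,4] "which" : N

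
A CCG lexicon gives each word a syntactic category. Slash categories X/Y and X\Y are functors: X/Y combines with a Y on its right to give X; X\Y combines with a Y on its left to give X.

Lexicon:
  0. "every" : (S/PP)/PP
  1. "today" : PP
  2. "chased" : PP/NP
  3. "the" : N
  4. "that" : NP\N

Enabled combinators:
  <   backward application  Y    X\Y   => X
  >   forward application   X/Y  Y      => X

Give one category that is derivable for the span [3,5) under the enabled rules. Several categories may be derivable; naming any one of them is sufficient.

[0,5] S   >
  [0,2] S/PP   >
    [0,1] "every" : (S/PP)/PP
    [1,2] "today" : PP
  [2,5] PP   >
    [2,3] "chased" : PP/NP
    [3,5] NP   <
      [3,4] "the" : N
      [4,5] "that" : NP\N

NP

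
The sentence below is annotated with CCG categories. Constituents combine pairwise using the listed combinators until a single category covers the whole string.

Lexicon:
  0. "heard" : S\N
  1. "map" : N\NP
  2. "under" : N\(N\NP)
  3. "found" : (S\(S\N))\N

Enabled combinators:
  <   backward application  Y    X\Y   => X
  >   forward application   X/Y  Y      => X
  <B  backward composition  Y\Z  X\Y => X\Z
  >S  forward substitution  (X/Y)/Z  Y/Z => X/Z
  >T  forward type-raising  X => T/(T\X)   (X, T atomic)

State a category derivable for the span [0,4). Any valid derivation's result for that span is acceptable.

[0,4] S   <
  [0,1] "heard" : S\N
  [1,4] S\(S\N)   <
    [1,3] N   <
      [1,2] "map" : N\NP
      [2,3] "under" : N\(N\NP)
    [3,4] "found" : (S\(S\N))\N

S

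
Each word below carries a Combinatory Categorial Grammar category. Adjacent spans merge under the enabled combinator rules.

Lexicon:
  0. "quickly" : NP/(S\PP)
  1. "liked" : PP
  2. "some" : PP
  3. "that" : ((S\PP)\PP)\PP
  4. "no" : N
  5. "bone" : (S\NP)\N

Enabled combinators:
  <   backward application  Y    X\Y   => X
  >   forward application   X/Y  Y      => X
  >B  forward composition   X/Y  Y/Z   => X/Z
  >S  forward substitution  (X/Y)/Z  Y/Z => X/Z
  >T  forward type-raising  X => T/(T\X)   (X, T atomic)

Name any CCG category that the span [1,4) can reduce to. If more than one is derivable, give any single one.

[0,6] S   <
  [0,4] NP   >
    [0,1] "quickly" : NP/(S\PP)
    [1,4] S\PP   <
      [1,2] "liked" : PP
      [2,4] (S\PP)\PP   <
        [2,3] "some" : PP
        [3,4] "that" : ((S\PP)\PP)\PP
  [4,6] S\NP   <
    [4,5] "no" : N
    [5,6] "bone" : (S\NP)\N

S\PP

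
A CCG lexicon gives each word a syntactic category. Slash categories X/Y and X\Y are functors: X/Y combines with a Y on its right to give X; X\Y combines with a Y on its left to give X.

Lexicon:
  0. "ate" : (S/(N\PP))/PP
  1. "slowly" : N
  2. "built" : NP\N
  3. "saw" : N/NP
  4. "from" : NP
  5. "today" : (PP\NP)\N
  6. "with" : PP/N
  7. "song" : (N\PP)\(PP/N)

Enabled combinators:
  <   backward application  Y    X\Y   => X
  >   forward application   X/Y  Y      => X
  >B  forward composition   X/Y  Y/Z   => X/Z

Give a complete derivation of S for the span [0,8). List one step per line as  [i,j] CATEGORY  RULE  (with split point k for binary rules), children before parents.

[0,8] S   >
  [0,6] S/(N\PP)   >
    [0,1] "ate" : (S/(N\PP))/PP
    [1,6] PP   <
      [1,3] NP   <
        [1,2] "slowly" : N
        [2,3] "built" : NP\N
      [3,6] PP\NP   <
        [3,5] N   >
          [3,4] "saw" : N/NP
          [4,5] "from" : NP
        [5,6] "today" : (PP\NP)\N
  [6,8] N\PP   <
    [6,7] "with" : PP/N
    [7,8] "song" : (N\PP)\(PP/N)

[0,1] (S/(N\PP))/PP  lex  "ate"
[1,2] N  lex  "slowly"
[2,3] NP\N  lex  "built"
[1,3] NP  <  k=2
[3,4] N/NP  lex  "saw"
[4,5] NP  lex  "from"
[3,5] N  >  k=4
[5,6] (PP\NP)\N  lex  "today"
[3,6] PP\NP  <  k=5
[1,6] PP  <  k=3
[0,6] S/(N\PP)  >  k=1
[6,7] PP/N  lex  "with"
[7,8] (N\PP)\(PP/N)  lex  "song"
[6,8] N\PP  <  k=7
[0,8] S  >  k=6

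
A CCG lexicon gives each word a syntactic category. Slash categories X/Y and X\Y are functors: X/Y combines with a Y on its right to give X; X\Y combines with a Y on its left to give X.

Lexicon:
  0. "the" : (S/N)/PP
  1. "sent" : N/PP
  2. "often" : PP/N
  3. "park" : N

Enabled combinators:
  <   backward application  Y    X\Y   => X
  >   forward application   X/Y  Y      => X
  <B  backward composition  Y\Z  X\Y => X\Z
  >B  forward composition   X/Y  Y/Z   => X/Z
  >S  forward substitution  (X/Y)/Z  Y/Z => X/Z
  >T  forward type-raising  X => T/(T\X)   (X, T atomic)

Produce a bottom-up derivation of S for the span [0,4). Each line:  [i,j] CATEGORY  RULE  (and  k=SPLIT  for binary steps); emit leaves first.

[0,4] S   >
  [0,2] S/PP   >S
    [0,1] "the" : (S/N)/PP
    [1,2] "sent" : N/PP
  [2,4] PP   >
    [2,3] "often" : PP/N
    [3,4] "park" : N

[0,1] (S/N)/PP  lex  "the"
[1,2] N/PP  lex  "sent"
[0,2] S/PP  >S  k=1
[2,3] PP/N  lex  "often"
[3,4] N  lex  "park"
[2,4] PP  >  k=3
[0,4] S  >  k=2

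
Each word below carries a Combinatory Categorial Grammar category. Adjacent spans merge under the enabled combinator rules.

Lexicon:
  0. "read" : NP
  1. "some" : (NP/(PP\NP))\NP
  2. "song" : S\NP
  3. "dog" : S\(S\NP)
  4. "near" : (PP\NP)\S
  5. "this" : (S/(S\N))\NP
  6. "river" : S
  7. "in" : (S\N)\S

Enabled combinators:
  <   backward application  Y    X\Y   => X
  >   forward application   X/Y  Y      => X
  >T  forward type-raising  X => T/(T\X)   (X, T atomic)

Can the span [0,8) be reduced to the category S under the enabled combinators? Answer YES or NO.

[0,8] S   >
  [0,6] S/(S\N)   <
    [0,5] NP   >
      [0,2] NP/(PP\NP)   <
        [0,1] "read" : NP
        [1,2] "some" : (NP/(PP\NP))\NP
      [2,5] PP\NP   <
        [2,4] S   <
          [2,3] "song" : S\NP
          [3,4] "dog" : S\(S\NP)
        [4,5] "near" : (PP\NP)\S
    [5,6] "this" : (S/(S\N))\NP
  [6,8] S\N   <
    [6,7] "river" : S
    [7,8] "in" : (S\N)\S

YES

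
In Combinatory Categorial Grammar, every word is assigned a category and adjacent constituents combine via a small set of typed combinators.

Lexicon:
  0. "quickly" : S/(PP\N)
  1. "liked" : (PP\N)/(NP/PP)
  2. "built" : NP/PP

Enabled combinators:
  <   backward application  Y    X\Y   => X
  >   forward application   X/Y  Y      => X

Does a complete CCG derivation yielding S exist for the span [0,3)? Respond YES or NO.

YES

[0,3] S   >
  [0,1] "quickly" : S/(PP\N)
  [1,3] PP\N   >
    [1,2] "liked" : (PP\N)/(NP/PP)
    [2,3] "built" : NP/PP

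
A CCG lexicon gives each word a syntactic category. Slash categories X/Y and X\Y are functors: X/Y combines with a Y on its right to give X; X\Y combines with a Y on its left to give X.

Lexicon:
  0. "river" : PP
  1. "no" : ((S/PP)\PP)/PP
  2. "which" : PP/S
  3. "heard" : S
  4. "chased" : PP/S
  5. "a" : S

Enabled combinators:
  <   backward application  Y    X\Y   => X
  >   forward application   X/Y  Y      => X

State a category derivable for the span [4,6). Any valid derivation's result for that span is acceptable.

PP

[0,6] S   >
  [0,4] S/PP   <
    [0,1] "river" : PP
    [1,4] (S/PP)\PP   >
      [1,2] "no" : ((S/PP)\PP)/PP
      [2,4] PP   >
        [2,3] "which" : PP/S
        [3,4] "heard" : S
  [4,6] PP   >
    [4,5] "chased" : PP/S
    [5,6] "a" : S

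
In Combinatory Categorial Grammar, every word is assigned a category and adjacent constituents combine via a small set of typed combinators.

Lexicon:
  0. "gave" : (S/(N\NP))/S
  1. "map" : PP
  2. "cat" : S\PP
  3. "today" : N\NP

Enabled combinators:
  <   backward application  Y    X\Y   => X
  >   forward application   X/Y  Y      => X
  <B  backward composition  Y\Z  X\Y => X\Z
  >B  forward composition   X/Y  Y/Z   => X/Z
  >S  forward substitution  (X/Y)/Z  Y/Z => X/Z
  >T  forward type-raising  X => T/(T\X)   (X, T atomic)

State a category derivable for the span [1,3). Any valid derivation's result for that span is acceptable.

[0,4] S   >
  [0,3] S/(N\NP)   >
    [0,1] "gave" : (S/(N\NP))/S
    [1,3] S   >
      [1,2] S/(S\PP)   >T
        [1,2] "map" : PP
      [2,3] "cat" : S\PP
  [3,4] "today" : N\NP

S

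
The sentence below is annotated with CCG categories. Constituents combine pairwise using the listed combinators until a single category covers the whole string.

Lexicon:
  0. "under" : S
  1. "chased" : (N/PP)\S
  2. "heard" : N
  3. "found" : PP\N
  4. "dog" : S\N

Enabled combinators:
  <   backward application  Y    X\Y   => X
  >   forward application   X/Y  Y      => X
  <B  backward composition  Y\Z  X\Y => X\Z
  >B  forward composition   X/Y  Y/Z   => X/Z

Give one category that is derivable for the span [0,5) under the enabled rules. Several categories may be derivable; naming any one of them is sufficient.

[0,5] S   <
  [0,4] N   >
    [0,2] N/PP   <
      [0,1] "under" : S
      [1,2] "chased" : (N/PP)\S
    [2,4] PP   <
      [2,3] "heard" : N
      [3,4] "found" : PP\N
  [4,5] "dog" : S\N

S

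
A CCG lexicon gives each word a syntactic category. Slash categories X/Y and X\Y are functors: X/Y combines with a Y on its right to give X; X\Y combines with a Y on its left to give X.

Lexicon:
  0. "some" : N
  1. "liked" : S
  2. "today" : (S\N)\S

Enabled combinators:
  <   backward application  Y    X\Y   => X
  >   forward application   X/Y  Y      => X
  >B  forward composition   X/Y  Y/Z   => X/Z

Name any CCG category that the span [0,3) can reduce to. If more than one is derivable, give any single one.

S

[0,3] S   <
  [0,1] "some" : N
  [1,3] S\N   <
    [1,2] "liked" : S
    [2,3] "today" : (S\N)\S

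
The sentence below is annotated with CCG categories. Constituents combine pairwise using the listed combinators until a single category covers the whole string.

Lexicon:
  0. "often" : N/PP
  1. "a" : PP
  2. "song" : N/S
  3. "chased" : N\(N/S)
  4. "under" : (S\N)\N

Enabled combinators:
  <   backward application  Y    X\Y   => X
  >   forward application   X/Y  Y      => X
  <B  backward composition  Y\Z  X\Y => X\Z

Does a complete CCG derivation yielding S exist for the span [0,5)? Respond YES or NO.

[0,5] S   <
  [0,2] N   >
    [0,1] "often" : N/PP
    [1,2] "a" : PP
  [2,5] S\N   <
    [2,4] N   <
      [2,3] "song" : N/S
      [3,4] "chased" : N\(N/S)
    [4,5] "under" : (S\N)\N

YES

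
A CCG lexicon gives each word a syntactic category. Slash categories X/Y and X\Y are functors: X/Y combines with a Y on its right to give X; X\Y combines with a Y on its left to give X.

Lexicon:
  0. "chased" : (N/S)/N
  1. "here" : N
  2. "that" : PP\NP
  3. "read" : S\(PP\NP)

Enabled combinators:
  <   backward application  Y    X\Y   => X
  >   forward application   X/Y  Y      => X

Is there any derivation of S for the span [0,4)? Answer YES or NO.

NO

(N/S)/N N PP\NP S\(PP\NP)
CKY chart[0,4] = {N}; S ∉ chart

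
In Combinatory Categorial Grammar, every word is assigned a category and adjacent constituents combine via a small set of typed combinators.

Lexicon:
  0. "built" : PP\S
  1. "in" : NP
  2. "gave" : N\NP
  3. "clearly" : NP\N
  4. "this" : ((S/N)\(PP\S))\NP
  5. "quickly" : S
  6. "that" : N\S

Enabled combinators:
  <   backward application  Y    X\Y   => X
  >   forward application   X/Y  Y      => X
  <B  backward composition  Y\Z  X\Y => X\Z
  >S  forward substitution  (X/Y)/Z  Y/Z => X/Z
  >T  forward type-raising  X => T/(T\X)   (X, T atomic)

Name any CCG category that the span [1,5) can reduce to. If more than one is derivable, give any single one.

(S/N)\(PP\S)

[0,7] S   >
  [0,5] S/N   <
    [0,1] "built" : PP\S
    [1,5] (S/N)\(PP\S)   <
      [1,4] NP   <
        [1,3] N   >
          [1,2] N/(N\NP)   >T
            [1,2] "in" : NP
          [2,3] "gave" : N\NP
        [3,4] "clearly" : NP\N
      [4,5] "this" : ((S/N)\(PP\S))\NP
  [5,7] N   >
    [5,6] N/(N\S)   >T
      [5,6] "quickly" : S
    [6,7] "that" : N\S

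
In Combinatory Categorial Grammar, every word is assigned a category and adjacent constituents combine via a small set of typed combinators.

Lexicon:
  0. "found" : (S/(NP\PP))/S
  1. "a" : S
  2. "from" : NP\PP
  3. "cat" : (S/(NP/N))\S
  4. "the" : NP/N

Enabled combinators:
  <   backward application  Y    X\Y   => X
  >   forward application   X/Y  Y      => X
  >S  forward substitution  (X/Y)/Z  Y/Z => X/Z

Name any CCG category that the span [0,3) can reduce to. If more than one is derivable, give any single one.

S

[0,5] S   >
  [0,4] S/(NP/N)   <
    [0,3] S   >
      [0,2] S/(NP\PP)   >
        [0,1] "found" : (S/(NP\PP))/S
        [1,2] "a" : S
      [2,3] "from" : NP\PP
    [3,4] "cat" : (S/(NP/N))\S
  [4,5] "the" : NP/N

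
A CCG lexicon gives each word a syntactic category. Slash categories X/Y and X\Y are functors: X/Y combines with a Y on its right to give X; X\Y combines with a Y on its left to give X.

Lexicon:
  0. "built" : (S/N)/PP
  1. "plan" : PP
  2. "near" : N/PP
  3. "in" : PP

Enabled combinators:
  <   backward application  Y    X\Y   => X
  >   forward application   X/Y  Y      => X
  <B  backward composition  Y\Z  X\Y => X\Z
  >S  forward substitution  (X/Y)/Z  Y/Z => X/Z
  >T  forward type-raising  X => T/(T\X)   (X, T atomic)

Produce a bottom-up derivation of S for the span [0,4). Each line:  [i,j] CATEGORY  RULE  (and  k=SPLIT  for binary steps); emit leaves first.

[0,4] S   >
  [0,2] S/N   >
    [0,1] "built" : (S/N)/PP
    [1,2] "plan" : PP
  [2,4] N   >
    [2,3] "near" : N/PP
    [3,4] "in" : PP

[0,1] (S/N)/PP  lex  "built"
[1,2] PP  lex  "plan"
[0,2] S/N  >  k=1
[2,3] N/PP  lex  "near"
[3,4] PP  lex  "in"
[2,4] N  >  k=3
[0,4] S  >  k=2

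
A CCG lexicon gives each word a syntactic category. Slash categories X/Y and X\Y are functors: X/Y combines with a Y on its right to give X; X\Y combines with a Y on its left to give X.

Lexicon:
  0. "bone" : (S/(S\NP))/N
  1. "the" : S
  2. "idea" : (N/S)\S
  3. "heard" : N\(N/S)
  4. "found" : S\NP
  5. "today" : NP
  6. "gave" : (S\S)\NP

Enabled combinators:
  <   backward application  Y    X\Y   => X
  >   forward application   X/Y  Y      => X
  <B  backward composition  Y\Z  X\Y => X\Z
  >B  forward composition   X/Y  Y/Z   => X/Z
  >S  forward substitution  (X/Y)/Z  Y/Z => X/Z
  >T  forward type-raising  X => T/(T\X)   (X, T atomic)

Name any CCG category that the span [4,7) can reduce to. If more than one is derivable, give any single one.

S\NP

[0,7] S   >
  [0,4] S/(S\NP)   >
    [0,1] "bone" : (S/(S\NP))/N
    [1,4] N   <
      [1,3] N/S   <
        [1,2] "the" : S
        [2,3] "idea" : (N/S)\S
      [3,4] "heard" : N\(N/S)
  [4,7] S\NP   <B
    [4,5] "found" : S\NP
    [5,7] S\S   <
      [5,6] "today" : NP
      [6,7] "gave" : (S\S)\NP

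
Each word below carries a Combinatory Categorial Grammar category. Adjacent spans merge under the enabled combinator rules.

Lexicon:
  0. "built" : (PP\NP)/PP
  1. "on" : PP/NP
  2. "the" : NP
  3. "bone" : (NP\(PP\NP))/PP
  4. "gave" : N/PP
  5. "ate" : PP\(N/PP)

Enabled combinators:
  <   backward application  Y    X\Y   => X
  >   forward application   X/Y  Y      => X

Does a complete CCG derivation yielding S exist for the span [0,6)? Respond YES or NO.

(PP\NP)/PP PP/NP NP (NP\(PP\NP))/PP N/PP PP\(N/PP)
CKY chart[0,6] = {NP}; S ∉ chart

NO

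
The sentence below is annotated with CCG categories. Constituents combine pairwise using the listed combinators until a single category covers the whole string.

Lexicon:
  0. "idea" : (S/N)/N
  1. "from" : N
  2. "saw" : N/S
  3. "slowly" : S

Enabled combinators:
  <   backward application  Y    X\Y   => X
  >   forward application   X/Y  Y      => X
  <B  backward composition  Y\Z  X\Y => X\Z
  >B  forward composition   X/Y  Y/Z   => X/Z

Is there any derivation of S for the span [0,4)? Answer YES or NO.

[0,4] S   >
  [0,2] S/N   >
    [0,1] "idea" : (S/N)/N
    [1,2] "from" : N
  [2,4] N   >
    [2,3] "saw" : N/S
    [3,4] "slowly" : S

YES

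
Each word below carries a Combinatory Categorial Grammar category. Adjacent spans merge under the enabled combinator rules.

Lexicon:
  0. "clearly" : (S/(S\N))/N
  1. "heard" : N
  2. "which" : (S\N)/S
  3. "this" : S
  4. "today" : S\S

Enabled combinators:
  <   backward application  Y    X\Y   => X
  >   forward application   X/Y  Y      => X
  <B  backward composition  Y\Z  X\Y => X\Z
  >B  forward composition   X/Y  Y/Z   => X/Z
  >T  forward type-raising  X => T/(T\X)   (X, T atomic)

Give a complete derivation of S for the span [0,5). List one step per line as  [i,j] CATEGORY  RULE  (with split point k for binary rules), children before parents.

[0,5] S   >
  [0,2] S/(S\N)   >
    [0,1] "clearly" : (S/(S\N))/N
    [1,2] "heard" : N
  [2,5] S\N   <B
    [2,4] S\N   >
      [2,3] "which" : (S\N)/S
      [3,4] "this" : S
    [4,5] "today" : S\S

[0,1] (S/(S\N))/N  lex  "clearly"
[1,2] N  lex  "heard"
[0,2] S/(S\N)  >  k=1
[2,3] (S\N)/S  lex  "which"
[3,4] S  lex  "this"
[2,4] S\N  >  k=3
[4,5] S\S  lex  "today"
[2,5] S\N  <B  k=4
[0,5] S  >  k=2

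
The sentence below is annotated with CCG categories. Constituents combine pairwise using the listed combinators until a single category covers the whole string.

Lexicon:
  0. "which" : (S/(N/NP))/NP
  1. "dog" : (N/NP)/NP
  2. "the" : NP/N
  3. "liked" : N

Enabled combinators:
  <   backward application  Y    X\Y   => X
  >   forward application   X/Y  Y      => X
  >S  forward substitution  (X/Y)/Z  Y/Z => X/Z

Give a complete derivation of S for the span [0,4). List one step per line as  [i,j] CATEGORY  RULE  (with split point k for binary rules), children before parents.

[0,4] S   >
  [0,2] S/NP   >S
    [0,1] "which" : (S/(N/NP))/NP
    [1,2] "dog" : (N/NP)/NP
  [2,4] NP   >
    [2,3] "the" : NP/N
    [3,4] "liked" : N

[0,1] (S/(N/NP))/NP  lex  "which"
[1,2] (N/NP)/NP  lex  "dog"
[0,2] S/NP  >S  k=1
[2,3] NP/N  lex  "the"
[3,4] N  lex  "liked"
[2,4] NP  >  k=3
[0,4] S  >  k=2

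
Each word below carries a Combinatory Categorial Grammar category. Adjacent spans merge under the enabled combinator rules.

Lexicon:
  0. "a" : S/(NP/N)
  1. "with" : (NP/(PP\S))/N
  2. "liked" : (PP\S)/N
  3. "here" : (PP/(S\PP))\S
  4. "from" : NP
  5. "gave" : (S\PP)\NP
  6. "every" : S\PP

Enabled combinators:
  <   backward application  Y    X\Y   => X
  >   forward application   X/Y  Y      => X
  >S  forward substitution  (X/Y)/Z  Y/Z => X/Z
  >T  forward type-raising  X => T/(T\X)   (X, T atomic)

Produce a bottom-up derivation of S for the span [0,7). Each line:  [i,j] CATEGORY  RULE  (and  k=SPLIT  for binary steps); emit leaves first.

[0,1] S/(NP/N)  lex  "a"
[1,2] (NP/(PP\S))/N  lex  "with"
[2,3] (PP\S)/N  lex  "liked"
[1,3] NP/N  >S  k=2
[0,3] S  >  k=1
[3,4] (PP/(S\PP))\S  lex  "here"
[0,4] PP/(S\PP)  <  k=3
[4,5] NP  lex  "from"
[5,6] (S\PP)\NP  lex  "gave"
[4,6] S\PP  <  k=5
[0,6] PP  >  k=4
[6,7] S\PP  lex  "every"
[0,7] S  <  k=6

[0,7] S   <
  [0,6] PP   >
    [0,4] PP/(S\PP)   <
      [0,3] S   >
        [0,1] "a" : S/(NP/N)
        [1,3] NP/N   >S
          [1,2] "with" : (NP/(PP\S))/N
          [2,3] "liked" : (PP\S)/N
      [3,4] "here" : (PP/(S\PP))\S
    [4,6] S\PP   <
      [4,5] "from" : NP
      [5,6] "gave" : (S\PP)\NP
  [6,7] "every" : S\PP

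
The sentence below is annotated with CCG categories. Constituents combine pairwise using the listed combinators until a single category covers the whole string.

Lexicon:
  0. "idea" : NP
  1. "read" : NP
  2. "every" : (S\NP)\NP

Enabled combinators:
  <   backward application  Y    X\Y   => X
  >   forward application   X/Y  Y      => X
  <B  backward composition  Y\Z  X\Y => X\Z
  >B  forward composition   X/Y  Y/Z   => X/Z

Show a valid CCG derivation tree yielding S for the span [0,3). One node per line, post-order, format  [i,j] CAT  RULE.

[0,1] NP  lex  "idea"
[1,2] NP  lex  "read"
[2,3] (S\NP)\NP  lex  "every"
[1,3] S\NP  <  k=2
[0,3] S  <  k=1

[0,3] S   <
  [0,1] "idea" : NP
  [1,3] S\NP   <
    [1,2] "read" : NP
    [2,3] "every" : (S\NP)\NP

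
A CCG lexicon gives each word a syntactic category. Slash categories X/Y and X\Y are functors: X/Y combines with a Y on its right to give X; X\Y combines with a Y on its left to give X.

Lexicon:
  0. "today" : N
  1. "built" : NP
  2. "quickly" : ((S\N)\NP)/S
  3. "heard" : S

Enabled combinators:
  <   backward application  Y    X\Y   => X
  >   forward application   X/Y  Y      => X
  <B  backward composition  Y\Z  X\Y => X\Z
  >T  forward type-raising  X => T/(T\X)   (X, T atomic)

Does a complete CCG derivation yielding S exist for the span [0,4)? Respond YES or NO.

[0,4] S   <
  [0,1] "today" : N
  [1,4] S\N   <
    [1,2] "built" : NP
    [2,4] (S\N)\NP   >
      [2,3] "quickly" : ((S\N)\NP)/S
      [3,4] "heard" : S

YES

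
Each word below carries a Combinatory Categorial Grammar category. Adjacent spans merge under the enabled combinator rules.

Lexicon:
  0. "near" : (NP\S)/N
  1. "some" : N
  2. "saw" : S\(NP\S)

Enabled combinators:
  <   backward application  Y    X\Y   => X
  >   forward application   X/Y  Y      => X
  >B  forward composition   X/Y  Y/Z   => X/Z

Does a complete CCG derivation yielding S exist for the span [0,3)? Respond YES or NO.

[0,3] S   <
  [0,2] NP\S   >
    [0,1] "near" : (NP\S)/N
    [1,2] "some" : N
  [2,3] "saw" : S\(NP\S)

YES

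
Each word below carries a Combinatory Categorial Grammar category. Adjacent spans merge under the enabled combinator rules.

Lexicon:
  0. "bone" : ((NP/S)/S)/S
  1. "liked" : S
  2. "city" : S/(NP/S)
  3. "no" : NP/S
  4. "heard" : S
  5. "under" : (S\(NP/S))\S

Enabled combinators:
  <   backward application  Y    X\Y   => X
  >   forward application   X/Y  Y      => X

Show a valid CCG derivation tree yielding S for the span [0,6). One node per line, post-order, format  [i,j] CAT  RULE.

[0,1] ((NP/S)/S)/S  lex  "bone"
[1,2] S  lex  "liked"
[0,2] (NP/S)/S  >  k=1
[2,3] S/(NP/S)  lex  "city"
[3,4] NP/S  lex  "no"
[2,4] S  >  k=3
[0,4] NP/S  >  k=2
[4,5] S  lex  "heard"
[5,6] (S\(NP/S))\S  lex  "under"
[4,6] S\(NP/S)  <  k=5
[0,6] S  <  k=4

[0,6] S   <
  [0,4] NP/S   >
    [0,2] (NP/S)/S   >
      [0,1] "bone" : ((NP/S)/S)/S
      [1,2] "liked" : S
    [2,4] S   >
      [2,3] "city" : S/(NP/S)
      [3,4] "no" : NP/S
  [4,6] S\(NP/S)   <
    [4,5] "heard" : S
    [5,6] "under" : (S\(NP/S))\S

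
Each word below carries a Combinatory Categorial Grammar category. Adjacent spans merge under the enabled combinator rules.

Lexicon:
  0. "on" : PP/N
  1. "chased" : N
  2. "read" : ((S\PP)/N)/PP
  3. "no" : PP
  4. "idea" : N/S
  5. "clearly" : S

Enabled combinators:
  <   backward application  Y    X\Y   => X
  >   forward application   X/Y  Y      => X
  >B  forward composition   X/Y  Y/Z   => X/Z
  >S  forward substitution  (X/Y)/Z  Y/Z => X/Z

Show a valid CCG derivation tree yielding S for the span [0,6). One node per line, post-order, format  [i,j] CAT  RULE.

[0,1] PP/N  lex  "on"
[1,2] N  lex  "chased"
[0,2] PP  >  k=1
[2,3] ((S\PP)/N)/PP  lex  "read"
[3,4] PP  lex  "no"
[2,4] (S\PP)/N  >  k=3
[4,5] N/S  lex  "idea"
[5,6] S  lex  "clearly"
[4,6] N  >  k=5
[2,6] S\PP  >  k=4
[0,6] S  <  k=2

[0,6] S   <
  [0,2] PP   >
    [0,1] "on" : PP/N
    [1,2] "chased" : N
  [2,6] S\PP   >
    [2,4] (S\PP)/N   >
      [2,3] "read" : ((S\PP)/N)/PP
      [3,4] "no" : PP
    [4,6] N   >
      [4,5] "idea" : N/S
      [5,6] "clearly" : S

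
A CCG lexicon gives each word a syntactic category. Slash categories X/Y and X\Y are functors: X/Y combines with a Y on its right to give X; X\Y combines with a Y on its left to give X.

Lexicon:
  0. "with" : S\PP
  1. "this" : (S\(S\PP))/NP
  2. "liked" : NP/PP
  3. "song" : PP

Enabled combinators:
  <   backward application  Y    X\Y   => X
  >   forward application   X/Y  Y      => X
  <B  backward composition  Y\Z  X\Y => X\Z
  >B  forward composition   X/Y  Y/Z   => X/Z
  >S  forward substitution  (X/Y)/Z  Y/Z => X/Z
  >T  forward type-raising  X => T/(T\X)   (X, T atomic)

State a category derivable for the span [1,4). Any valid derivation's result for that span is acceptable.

S\(S\PP)

[0,4] S   <
  [0,1] "with" : S\PP
  [1,4] S\(S\PP)   >
    [1,2] "this" : (S\(S\PP))/NP
    [2,4] NP   >
      [2,3] "liked" : NP/PP
      [3,4] "song" : PP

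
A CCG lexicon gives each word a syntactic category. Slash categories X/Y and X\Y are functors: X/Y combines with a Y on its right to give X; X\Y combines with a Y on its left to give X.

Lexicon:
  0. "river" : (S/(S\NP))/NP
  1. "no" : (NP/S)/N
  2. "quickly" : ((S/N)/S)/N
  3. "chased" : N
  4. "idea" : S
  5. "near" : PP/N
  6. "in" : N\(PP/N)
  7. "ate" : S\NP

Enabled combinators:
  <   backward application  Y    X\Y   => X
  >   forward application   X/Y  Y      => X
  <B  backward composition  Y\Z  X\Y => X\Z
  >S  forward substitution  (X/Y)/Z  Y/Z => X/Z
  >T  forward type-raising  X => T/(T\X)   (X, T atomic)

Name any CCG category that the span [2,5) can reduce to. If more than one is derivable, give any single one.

S/N

[0,8] S   >
  [0,7] S/(S\NP)   >
    [0,1] "river" : (S/(S\NP))/NP
    [1,7] NP   >
      [1,5] NP/N   >S
        [1,2] "no" : (NP/S)/N
        [2,5] S/N   >
          [2,4] (S/N)/S   >
            [2,3] "quickly" : ((S/N)/S)/N
            [3,4] "chased" : N
          [4,5] "idea" : S
      [5,7] N   <
        [5,6] "near" : PP/N
        [6,7] "in" : N\(PP/N)
  [7,8] "ate" : S\NP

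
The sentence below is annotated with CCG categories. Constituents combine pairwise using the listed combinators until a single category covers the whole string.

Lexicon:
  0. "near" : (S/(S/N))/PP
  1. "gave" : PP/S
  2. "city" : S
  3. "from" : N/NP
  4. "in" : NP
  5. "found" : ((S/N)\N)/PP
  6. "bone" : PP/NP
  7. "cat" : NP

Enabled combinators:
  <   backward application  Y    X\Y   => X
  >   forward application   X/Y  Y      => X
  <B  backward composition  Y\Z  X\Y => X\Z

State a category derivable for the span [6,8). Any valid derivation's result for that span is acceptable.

[0,8] S   >
  [0,3] S/(S/N)   >
    [0,1] "near" : (S/(S/N))/PP
    [1,3] PP   >
      [1,2] "gave" : PP/S
      [2,3] "city" : S
  [3,8] S/N   <
    [3,5] N   >
      [3,4] "from" : N/NP
      [4,5] "in" : NP
    [5,8] (S/N)\N   >
      [5,6] "found" : ((S/N)\N)/PP
      [6,8] PP   >
        [6,7] "bone" : PP/NP
        [7,8] "cat" : NP

PP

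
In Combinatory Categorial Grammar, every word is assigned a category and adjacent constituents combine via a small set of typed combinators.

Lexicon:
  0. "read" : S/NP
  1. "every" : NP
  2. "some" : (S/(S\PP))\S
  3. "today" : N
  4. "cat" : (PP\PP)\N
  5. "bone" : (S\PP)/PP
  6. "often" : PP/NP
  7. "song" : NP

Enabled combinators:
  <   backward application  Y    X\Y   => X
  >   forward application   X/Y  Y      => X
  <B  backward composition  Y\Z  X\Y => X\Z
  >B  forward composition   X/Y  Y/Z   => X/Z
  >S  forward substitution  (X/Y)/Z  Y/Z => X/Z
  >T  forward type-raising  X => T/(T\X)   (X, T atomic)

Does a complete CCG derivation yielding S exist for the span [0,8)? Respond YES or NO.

[0,8] S   >
  [0,3] S/(S\PP)   <
    [0,2] S   >
      [0,1] "read" : S/NP
      [1,2] "every" : NP
    [2,3] "some" : (S/(S\PP))\S
  [3,8] S\PP   <B
    [3,5] PP\PP   <
      [3,4] "today" : N
      [4,5] "cat" : (PP\PP)\N
    [5,8] S\PP   >
      [5,6] "bone" : (S\PP)/PP
      [6,8] PP   >
        [6,7] "often" : PP/NP
        [7,8] "song" : NP

YES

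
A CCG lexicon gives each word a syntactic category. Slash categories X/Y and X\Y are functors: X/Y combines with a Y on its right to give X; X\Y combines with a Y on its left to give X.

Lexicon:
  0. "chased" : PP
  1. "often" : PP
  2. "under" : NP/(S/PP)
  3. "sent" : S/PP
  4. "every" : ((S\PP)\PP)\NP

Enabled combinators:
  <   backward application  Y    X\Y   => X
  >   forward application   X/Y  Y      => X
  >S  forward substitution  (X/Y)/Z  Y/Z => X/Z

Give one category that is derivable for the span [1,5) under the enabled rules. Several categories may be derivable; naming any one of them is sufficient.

[0,5] S   <
  [0,1] "chased" : PP
  [1,5] S\PP   <
    [1,2] "often" : PP
    [2,5] (S\PP)\PP   <
      [2,4] NP   >
        [2,3] "under" : NP/(S/PP)
        [3,4] "sent" : S/PP
      [4,5] "every" : ((S\PP)\PP)\NP

S\PP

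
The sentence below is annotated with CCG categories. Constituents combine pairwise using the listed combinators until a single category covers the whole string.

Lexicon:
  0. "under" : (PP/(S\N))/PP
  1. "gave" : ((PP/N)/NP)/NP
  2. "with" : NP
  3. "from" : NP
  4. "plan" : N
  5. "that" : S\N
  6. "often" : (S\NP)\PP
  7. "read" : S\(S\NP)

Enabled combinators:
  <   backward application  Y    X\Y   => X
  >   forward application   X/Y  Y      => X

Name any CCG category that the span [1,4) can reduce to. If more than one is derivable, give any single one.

PP/N

[0,8] S   <
  [0,7] S\NP   <
    [0,6] PP   >
      [0,5] PP/(S\N)   >
        [0,1] "under" : (PP/(S\N))/PP
        [1,5] PP   >
          [1,4] PP/N   >
            [1,3] (PP/N)/NP   >
              [1,2] "gave" : ((PP/N)/NP)/NP
              [2,3] "with" : NP
            [3,4] "from" : NP
          [4,5] "plan" : N
      [5,6] "that" : S\N
    [6,7] "often" : (S\NP)\PP
  [7,8] "read" : S\(S\NP)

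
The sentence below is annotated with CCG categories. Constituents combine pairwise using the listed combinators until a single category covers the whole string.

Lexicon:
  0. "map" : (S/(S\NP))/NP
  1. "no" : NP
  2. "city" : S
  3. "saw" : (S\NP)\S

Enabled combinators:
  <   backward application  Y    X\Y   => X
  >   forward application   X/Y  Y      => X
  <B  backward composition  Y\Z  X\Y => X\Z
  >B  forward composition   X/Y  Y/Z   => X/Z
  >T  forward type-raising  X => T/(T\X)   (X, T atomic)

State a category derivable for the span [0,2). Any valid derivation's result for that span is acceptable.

S/(S\NP)

[0,4] S   >
  [0,2] S/(S\NP)   >
    [0,1] "map" : (S/(S\NP))/NP
    [1,2] "no" : NP
  [2,4] S\NP   <
    [2,3] "city" : S
    [3,4] "saw" : (S\NP)\S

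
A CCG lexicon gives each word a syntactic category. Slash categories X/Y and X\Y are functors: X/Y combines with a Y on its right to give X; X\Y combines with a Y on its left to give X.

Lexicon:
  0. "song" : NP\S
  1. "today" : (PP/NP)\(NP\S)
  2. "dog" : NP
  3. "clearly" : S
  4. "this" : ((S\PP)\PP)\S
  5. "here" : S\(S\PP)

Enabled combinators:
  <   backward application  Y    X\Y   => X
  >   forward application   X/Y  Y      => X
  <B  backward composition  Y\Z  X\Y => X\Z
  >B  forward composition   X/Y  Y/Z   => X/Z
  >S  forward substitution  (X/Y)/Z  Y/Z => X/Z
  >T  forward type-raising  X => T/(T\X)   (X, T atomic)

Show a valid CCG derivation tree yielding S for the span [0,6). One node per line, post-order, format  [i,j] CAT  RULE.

[0,1] NP\S  lex  "song"
[1,2] (PP/NP)\(NP\S)  lex  "today"
[0,2] PP/NP  <  k=1
[2,3] NP  lex  "dog"
[0,3] PP  >  k=2
[3,4] S  lex  "clearly"
[4,5] ((S\PP)\PP)\S  lex  "this"
[3,5] (S\PP)\PP  <  k=4
[0,5] S\PP  <  k=3
[5,6] S\(S\PP)  lex  "here"
[0,6] S  <  k=5

[0,6] S   <
  [0,5] S\PP   <
    [0,3] PP   >
      [0,2] PP/NP   <
        [0,1] "song" : NP\S
        [1,2] "today" : (PP/NP)\(NP\S)
      [2,3] "dog" : NP
    [3,5] (S\PP)\PP   <
      [3,4] "clearly" : S
      [4,5] "this" : ((S\PP)\PP)\S
  [5,6] "here" : S\(S\PP)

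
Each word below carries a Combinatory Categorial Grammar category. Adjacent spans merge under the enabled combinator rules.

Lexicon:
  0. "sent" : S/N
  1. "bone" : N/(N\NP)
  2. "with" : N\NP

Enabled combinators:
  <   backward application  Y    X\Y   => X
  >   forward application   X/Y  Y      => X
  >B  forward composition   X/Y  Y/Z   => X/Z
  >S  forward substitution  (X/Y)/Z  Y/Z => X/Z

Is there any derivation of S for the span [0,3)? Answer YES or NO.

YES

[0,3] S   >
  [0,1] "sent" : S/N
  [1,3] N   >
    [1,2] "bone" : N/(N\NP)
    [2,3] "with" : N\NP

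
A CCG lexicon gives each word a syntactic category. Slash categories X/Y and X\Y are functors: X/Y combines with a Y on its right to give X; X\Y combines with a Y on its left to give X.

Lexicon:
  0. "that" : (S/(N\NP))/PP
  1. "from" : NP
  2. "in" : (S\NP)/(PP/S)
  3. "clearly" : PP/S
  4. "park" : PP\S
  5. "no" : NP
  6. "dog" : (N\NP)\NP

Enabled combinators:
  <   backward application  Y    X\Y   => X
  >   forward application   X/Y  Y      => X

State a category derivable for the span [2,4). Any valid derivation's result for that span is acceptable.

S\NP

[0,7] S   >
  [0,5] S/(N\NP)   >
    [0,1] "that" : (S/(N\NP))/PP
    [1,5] PP   <
      [1,4] S   <
        [1,2] "from" : NP
        [2,4] S\NP   >
          [2,3] "in" : (S\NP)/(PP/S)
          [3,4] "clearly" : PP/S
      [4,5] "park" : PP\S
  [5,7] N\NP   <
    [5,6] "no" : NP
    [6,7] "dog" : (N\NP)\NP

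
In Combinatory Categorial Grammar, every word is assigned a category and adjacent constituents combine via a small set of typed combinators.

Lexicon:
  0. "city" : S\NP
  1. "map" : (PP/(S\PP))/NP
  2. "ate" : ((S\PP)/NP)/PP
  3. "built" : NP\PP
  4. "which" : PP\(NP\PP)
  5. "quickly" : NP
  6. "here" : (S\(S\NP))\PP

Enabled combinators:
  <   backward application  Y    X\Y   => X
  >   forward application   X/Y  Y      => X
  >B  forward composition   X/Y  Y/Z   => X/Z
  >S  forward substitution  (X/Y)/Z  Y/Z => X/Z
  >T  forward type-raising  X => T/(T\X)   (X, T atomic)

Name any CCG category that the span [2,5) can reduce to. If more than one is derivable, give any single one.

[0,7] S   <
  [0,1] "city" : S\NP
  [1,7] S\(S\NP)   <
    [1,6] PP   >
      [1,5] PP/NP   >S
        [1,2] "map" : (PP/(S\PP))/NP
        [2,5] (S\PP)/NP   >
          [2,3] "ate" : ((S\PP)/NP)/PP
          [3,5] PP   <
            [3,4] "built" : NP\PP
            [4,5] "which" : PP\(NP\PP)
      [5,6] "quickly" : NP
    [6,7] "here" : (S\(S\NP))\PP

(S\PP)/NP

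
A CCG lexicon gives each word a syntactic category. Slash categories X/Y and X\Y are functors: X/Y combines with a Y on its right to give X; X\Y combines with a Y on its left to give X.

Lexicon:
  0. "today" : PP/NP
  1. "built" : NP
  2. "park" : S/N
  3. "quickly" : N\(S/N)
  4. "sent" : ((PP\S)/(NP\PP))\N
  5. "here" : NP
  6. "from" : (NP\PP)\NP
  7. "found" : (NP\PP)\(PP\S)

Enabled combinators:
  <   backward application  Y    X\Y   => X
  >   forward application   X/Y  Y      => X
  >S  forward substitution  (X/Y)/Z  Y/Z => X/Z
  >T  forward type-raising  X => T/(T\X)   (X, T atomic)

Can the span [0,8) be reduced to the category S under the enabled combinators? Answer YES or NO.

NO

PP/NP NP S/N N\(S/N) ((PP\S)/(NP\PP))\N NP (NP\PP)\NP (NP\PP)\(PP\S)
CKY chart[0,8] = {N/(N\NP), NP, NP/(NP\NP), PP/(PP\NP), S/(S\NP)}; S ∉ chart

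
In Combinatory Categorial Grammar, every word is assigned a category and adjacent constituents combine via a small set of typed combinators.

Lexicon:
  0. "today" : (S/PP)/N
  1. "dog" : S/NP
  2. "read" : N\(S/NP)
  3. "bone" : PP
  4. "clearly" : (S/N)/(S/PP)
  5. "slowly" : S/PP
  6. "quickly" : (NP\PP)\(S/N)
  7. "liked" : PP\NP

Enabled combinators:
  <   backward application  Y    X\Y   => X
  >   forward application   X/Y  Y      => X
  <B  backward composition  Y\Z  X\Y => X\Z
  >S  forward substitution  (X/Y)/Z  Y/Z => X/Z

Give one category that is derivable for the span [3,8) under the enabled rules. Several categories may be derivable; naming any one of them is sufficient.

[0,8] S   >
  [0,3] S/PP   >
    [0,1] "today" : (S/PP)/N
    [1,3] N   <
      [1,2] "dog" : S/NP
      [2,3] "read" : N\(S/NP)
  [3,8] PP   <
    [3,7] NP   <
      [3,4] "bone" : PP
      [4,7] NP\PP   <
        [4,6] S/N   >
          [4,5] "clearly" : (S/N)/(S/PP)
          [5,6] "slowly" : S/PP
        [6,7] "quickly" : (NP\PP)\(S/N)
    [7,8] "liked" : PP\NP

PP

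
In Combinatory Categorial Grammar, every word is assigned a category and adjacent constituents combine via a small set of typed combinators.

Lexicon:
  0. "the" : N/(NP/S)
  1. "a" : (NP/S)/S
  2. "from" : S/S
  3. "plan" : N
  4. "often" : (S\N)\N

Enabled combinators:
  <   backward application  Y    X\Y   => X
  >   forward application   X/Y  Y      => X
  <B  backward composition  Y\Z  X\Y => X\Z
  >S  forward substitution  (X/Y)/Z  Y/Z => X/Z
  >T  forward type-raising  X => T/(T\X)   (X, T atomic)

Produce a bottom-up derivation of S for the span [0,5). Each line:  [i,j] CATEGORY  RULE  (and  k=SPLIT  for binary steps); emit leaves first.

[0,1] N/(NP/S)  lex  "the"
[1,2] (NP/S)/S  lex  "a"
[2,3] S/S  lex  "from"
[1,3] NP/S  >S  k=2
[0,3] N  >  k=1
[3,4] N  lex  "plan"
[4,5] (S\N)\N  lex  "often"
[3,5] S\N  <  k=4
[0,5] S  <  k=3

[0,5] S   <
  [0,3] N   >
    [0,1] "the" : N/(NP/S)
    [1,3] NP/S   >S
      [1,2] "a" : (NP/S)/S
      [2,3] "from" : S/S
  [3,5] S\N   <
    [3,4] "plan" : N
    [4,5] "often" : (S\N)\N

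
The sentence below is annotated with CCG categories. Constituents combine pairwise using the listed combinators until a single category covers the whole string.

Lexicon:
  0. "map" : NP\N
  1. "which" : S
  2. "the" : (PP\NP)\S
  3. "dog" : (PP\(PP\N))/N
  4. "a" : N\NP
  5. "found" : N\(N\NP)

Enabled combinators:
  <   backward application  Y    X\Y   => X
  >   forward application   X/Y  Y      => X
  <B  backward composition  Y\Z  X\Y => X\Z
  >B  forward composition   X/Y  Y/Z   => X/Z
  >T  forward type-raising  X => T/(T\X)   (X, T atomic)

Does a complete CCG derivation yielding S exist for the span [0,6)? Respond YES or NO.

NO

NP\N S (PP\NP)\S (PP\(PP\N))/N N\NP N\(N\NP)
CKY chart[0,6] = {N/(N\PP), NP/(NP\PP), PP, PP/(PP\PP), S/(S\PP)}; S ∉ chart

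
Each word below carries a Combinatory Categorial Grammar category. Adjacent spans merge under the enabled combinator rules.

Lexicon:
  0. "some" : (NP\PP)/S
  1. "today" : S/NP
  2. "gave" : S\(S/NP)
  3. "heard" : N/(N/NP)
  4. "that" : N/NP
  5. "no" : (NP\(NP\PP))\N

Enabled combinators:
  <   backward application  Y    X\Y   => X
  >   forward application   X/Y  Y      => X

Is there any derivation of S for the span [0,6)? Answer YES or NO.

(NP\PP)/S S/NP S\(S/NP) N/(N/NP) N/NP (NP\(NP\PP))\N
CKY chart[0,6] = {NP}; S ∉ chart

NO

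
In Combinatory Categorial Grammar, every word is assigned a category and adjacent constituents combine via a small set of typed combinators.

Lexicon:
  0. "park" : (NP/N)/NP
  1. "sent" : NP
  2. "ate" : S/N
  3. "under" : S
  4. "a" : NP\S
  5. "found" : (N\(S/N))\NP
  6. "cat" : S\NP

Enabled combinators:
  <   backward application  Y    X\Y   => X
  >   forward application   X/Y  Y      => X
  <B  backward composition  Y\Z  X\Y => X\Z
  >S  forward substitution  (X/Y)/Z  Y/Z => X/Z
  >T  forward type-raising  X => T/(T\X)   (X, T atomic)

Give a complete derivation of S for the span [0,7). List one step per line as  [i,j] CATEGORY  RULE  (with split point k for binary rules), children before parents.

[0,1] (NP/N)/NP  lex  "park"
[1,2] NP  lex  "sent"
[0,2] NP/N  >  k=1
[2,3] S/N  lex  "ate"
[3,4] S  lex  "under"
[4,5] NP\S  lex  "a"
[3,5] NP  <  k=4
[5,6] (N\(S/N))\NP  lex  "found"
[3,6] N\(S/N)  <  k=5
[2,6] N  <  k=3
[0,6] NP  >  k=2
[6,7] S\NP  lex  "cat"
[0,7] S  <  k=6

[0,7] S   <
  [0,6] NP   >
    [0,2] NP/N   >
      [0,1] "park" : (NP/N)/NP
      [1,2] "sent" : NP
    [2,6] N   <
      [2,3] "ate" : S/N
      [3,6] N\(S/N)   <
        [3,5] NP   <
          [3,4] "under" : S
          [4,5] "a" : NP\S
        [5,6] "found" : (N\(S/N))\NP
  [6,7] "cat" : S\NP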